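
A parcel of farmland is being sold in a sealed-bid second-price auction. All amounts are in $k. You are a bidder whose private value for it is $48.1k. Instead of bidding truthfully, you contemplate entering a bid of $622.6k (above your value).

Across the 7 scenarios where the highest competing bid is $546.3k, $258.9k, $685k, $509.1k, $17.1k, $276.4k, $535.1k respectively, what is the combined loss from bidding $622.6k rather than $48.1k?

The deviation costs you only when the competing bid falls strictly between $48.1k and $622.6k; elsewhere both bids give the same outcome.
$546.3k: truthful payoff $0k, deviation payoff −$498.2k → loss $498.2k.
$258.9k: truthful payoff $0k, deviation payoff −$210.8k → loss $210.8k.
$685k: outcomes coincide → loss $0k.
$509.1k: truthful payoff $0k, deviation payoff −$461k → loss $461k.
$17.1k: outcomes coincide → loss $0k.
$276.4k: truthful payoff $0k, deviation payoff −$228.3k → loss $228.3k.
$535.1k: truthful payoff $0k, deviation payoff −$487k → loss $487k.
Total loss = $498.2k + $210.8k + $461k + $228.3k + $487k = $1885.3k.

$1885.3k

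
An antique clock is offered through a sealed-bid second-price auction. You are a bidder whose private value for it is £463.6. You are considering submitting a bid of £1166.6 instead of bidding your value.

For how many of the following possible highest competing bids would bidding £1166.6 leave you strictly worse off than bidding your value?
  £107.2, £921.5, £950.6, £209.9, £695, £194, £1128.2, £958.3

5

The deviation hurts exactly when the highest competing bid lies strictly between £463.6 and £1166.6 — overbidding then wins at a price above your value.
£107.2: below both → same outcome either way.
£921.5: inside the interval → strictly worse (loss £457.9).
£950.6: inside the interval → strictly worse (loss £487).
£209.9: below both → same outcome either way.
£695: inside the interval → strictly worse (loss £231.4).
£194: below both → same outcome either way.
£1128.2: inside the interval → strictly worse (loss £664.6).
£958.3: inside the interval → strictly worse (loss £494.7).
Count: 5.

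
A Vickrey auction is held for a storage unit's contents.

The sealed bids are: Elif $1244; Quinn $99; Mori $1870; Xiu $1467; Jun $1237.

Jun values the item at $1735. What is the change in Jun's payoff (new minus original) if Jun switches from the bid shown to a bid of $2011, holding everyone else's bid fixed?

The highest bid among the other bidders is $1870; Jun's bid doesn't change that.
Original bid $1237: Jun is not highest (top rival bid is $1870); payoff $0.
Alternative bid $2011: Jun is highest, pays the top rival bid $1870; payoff $1735 − $1870 = −$135.
Change in payoff = −$135 − ($0) = −$135.

−$135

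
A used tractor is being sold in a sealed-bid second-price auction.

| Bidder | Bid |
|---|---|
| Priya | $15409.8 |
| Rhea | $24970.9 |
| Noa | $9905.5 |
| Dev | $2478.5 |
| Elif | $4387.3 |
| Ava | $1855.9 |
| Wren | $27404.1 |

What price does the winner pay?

Highest bid: Wren at $27404.1, so Wren wins.
Second-highest bid: Rhea at $24970.9 — that is the price the winner pays.

$24970.9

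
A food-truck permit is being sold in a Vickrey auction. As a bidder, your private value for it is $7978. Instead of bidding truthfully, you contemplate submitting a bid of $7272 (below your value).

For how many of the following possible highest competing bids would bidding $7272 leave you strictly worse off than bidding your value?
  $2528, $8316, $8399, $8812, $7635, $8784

The deviation hurts exactly when the highest competing bid lies strictly between $7272 and $7978 — underbidding then forfeits a profitable win.
$2528: below both → same outcome either way.
$8316: above both → same outcome either way.
$8399: above both → same outcome either way.
$8812: above both → same outcome either way.
$7635: inside the interval → strictly worse (loss $343).
$8784: above both → same outcome either way.
Count: 1.

1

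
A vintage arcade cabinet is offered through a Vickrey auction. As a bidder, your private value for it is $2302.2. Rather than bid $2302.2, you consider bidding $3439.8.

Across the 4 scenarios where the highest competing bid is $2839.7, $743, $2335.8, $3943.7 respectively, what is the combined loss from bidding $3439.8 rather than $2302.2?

$571.1

The deviation costs you only when the competing bid falls strictly between $2302.2 and $3439.8; elsewhere both bids give the same outcome.
$2839.7: truthful payoff $0, deviation payoff −$537.5 → loss $537.5.
$743: outcomes coincide → loss $0.
$2335.8: truthful payoff $0, deviation payoff −$33.6 → loss $33.6.
$3943.7: outcomes coincide → loss $0.
Total loss = $537.5 + $33.6 = $571.1.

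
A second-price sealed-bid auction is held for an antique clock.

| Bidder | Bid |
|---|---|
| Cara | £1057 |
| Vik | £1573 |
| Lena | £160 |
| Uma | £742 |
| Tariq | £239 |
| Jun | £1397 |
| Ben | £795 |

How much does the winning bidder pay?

Highest bid: Vik at £1573, so Vik wins.
Second-highest bid: Jun at £1397 — that is the price the winner pays.

£1397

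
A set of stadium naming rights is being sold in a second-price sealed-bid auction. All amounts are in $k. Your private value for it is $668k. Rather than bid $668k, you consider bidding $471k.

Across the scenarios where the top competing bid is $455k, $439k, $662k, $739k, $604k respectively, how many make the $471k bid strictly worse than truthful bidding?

The deviation hurts exactly when the highest competing bid lies strictly between $471k and $668k — underbidding then forfeits a profitable win.
$455k: below both → same outcome either way.
$439k: below both → same outcome either way.
$662k: inside the interval → strictly worse (loss $6k).
$739k: above both → same outcome either way.
$604k: inside the interval → strictly worse (loss $64k).
Count: 2.

2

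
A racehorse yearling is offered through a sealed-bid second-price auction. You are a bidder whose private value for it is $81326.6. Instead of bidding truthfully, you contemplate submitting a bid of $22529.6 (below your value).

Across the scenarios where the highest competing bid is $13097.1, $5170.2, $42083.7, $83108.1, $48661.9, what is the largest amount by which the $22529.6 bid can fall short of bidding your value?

$39242.9

$13097.1: same outcome either way → loss $0.
$5170.2: same outcome either way → loss $0.
$42083.7: truthful gives $39242.9, deviation gives $0 → loss $39242.9.
$83108.1: same outcome either way → loss $0.
$48661.9: truthful gives $32664.7, deviation gives $0 → loss $32664.7.
Maximum loss: $39242.9.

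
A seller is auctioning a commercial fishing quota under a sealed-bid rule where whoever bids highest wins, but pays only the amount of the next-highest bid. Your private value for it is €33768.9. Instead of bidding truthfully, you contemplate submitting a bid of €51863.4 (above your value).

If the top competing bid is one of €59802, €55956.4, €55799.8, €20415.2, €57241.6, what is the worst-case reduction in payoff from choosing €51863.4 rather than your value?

€0

€59802: same outcome either way → loss €0.
€55956.4: same outcome either way → loss €0.
€55799.8: same outcome either way → loss €0.
€20415.2: same outcome either way → loss €0.
€57241.6: same outcome either way → loss €0.
Maximum loss: €0.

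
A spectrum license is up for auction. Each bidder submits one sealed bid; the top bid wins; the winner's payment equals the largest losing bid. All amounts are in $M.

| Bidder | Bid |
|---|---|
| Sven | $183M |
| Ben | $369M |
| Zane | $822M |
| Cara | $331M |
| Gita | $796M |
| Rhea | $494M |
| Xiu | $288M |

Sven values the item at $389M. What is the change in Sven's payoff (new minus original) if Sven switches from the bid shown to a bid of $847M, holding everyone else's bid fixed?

The highest bid among the other bidders is $822M; Sven's bid doesn't change that.
Original bid $183M: Sven is not highest (top rival bid is $822M); payoff $0M.
Alternative bid $847M: Sven is highest, pays the top rival bid $822M; payoff $389M − $822M = −$433M.
Change in payoff = −$433M − ($0M) = −$433M.

−$433M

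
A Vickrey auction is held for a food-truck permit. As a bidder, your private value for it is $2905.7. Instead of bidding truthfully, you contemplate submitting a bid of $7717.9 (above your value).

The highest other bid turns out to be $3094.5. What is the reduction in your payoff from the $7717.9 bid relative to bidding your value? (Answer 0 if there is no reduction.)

$188.8

Bidding your value $2905.7: you lose (since $2905.7 < $3094.5). Payoff $0.
Bidding $7717.9: you win and pay $3094.5. Payoff $2905.7 − $3094.5 = −$188.8.
The competing bid $3094.5 lies between your value and your inflated bid, so overbidding wins an item priced above your value.
Loss from deviating = $0 − (−$188.8) = $188.8.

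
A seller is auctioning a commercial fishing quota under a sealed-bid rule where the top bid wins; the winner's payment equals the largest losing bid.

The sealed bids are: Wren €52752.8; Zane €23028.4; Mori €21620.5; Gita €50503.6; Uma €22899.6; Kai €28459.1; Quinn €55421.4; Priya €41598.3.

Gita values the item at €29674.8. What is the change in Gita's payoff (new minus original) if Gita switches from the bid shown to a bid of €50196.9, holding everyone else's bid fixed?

€0

The highest bid among the other bidders is €55421.4; Gita's bid doesn't change that.
Original bid €50503.6: Gita is not highest (top rival bid is €55421.4); payoff €0.
Alternative bid €50196.9: Gita is not highest (top rival bid is €55421.4); payoff €0.
Change in payoff = €0 − (€0) = €0.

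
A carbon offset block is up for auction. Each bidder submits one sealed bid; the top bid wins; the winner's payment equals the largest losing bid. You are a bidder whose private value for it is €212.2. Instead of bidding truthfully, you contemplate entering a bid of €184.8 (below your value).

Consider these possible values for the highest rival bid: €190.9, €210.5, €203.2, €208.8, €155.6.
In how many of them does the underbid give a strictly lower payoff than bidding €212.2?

4

The deviation hurts exactly when the highest competing bid lies strictly between €184.8 and €212.2 — underbidding then forfeits a profitable win.
€190.9: inside the interval → strictly worse (loss €21.3).
€210.5: inside the interval → strictly worse (loss €1.7).
€203.2: inside the interval → strictly worse (loss €9).
€208.8: inside the interval → strictly worse (loss €3.4).
€155.6: below both → same outcome either way.
Count: 4.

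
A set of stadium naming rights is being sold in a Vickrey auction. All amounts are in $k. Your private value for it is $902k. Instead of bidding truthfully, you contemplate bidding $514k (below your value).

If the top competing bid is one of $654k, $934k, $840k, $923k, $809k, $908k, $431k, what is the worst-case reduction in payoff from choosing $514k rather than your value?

$654k: truthful gives $248k, deviation gives $0k → loss $248k.
$934k: same outcome either way → loss $0k.
$840k: truthful gives $62k, deviation gives $0k → loss $62k.
$923k: same outcome either way → loss $0k.
$809k: truthful gives $93k, deviation gives $0k → loss $93k.
$908k: same outcome either way → loss $0k.
$431k: same outcome either way → loss $0k.
Maximum loss: $248k.

$248k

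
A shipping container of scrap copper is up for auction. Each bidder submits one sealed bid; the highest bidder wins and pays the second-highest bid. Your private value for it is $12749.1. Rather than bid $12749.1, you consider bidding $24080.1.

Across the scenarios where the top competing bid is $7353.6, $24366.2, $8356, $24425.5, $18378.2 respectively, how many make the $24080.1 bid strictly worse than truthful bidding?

The deviation hurts exactly when the highest competing bid lies strictly between $12749.1 and $24080.1 — overbidding then wins at a price above your value.
$7353.6: below both → same outcome either way.
$24366.2: above both → same outcome either way.
$8356: below both → same outcome either way.
$24425.5: above both → same outcome either way.
$18378.2: inside the interval → strictly worse (loss $5629.1).
Count: 1.

1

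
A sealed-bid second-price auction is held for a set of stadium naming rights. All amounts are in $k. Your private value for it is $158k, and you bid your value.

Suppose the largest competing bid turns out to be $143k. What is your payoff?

Your bid $158k exceeds the highest competing bid $143k, so you win.
In a second-price auction the winner pays the second-highest bid, $143k.
Payoff = value − price = $158k − $143k = $15k.

$15k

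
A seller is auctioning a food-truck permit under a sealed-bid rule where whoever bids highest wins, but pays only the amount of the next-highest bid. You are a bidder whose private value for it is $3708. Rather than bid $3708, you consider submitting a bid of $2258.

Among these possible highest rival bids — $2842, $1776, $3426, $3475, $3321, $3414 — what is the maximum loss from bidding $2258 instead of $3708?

$2842: truthful gives $866, deviation gives $0 → loss $866.
$1776: same outcome either way → loss $0.
$3426: truthful gives $282, deviation gives $0 → loss $282.
$3475: truthful gives $233, deviation gives $0 → loss $233.
$3321: truthful gives $387, deviation gives $0 → loss $387.
$3414: truthful gives $294, deviation gives $0 → loss $294.
Maximum loss: $866.

$866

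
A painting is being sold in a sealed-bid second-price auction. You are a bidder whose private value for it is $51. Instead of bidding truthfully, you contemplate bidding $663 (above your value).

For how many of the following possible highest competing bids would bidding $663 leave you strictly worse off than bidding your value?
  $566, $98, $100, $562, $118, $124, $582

The deviation hurts exactly when the highest competing bid lies strictly between $51 and $663 — overbidding then wins at a price above your value.
$566: inside the interval → strictly worse (loss $515).
$98: inside the interval → strictly worse (loss $47).
$100: inside the interval → strictly worse (loss $49).
$562: inside the interval → strictly worse (loss $511).
$118: inside the interval → strictly worse (loss $67).
$124: inside the interval → strictly worse (loss $73).
$582: inside the interval → strictly worse (loss $531).
Count: 7.

7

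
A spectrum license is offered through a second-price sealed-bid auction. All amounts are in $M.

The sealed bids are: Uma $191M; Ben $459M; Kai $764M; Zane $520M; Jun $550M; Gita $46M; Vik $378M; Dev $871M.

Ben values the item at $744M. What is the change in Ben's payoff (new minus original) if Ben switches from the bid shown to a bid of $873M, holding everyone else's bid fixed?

−$127M

The highest bid among the other bidders is $871M; Ben's bid doesn't change that.
Original bid $459M: Ben is not highest (top rival bid is $871M); payoff $0M.
Alternative bid $873M: Ben is highest, pays the top rival bid $871M; payoff $744M − $871M = −$127M.
Change in payoff = −$127M − ($0M) = −$127M.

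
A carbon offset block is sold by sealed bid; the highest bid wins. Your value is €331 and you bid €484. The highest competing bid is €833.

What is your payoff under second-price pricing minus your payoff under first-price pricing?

Your bid €484 is below €833, so you lose under either rule.
Payoff is €0 in both cases; difference = €0.

€0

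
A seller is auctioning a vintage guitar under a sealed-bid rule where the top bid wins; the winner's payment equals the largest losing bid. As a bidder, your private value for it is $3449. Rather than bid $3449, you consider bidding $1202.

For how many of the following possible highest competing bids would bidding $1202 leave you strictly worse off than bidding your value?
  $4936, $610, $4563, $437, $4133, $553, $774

0

The deviation hurts exactly when the highest competing bid lies strictly between $1202 and $3449 — underbidding then forfeits a profitable win.
$4936: above both → same outcome either way.
$610: below both → same outcome either way.
$4563: above both → same outcome either way.
$437: below both → same outcome either way.
$4133: above both → same outcome either way.
$553: below both → same outcome either way.
$774: below both → same outcome either way.
Count: 0.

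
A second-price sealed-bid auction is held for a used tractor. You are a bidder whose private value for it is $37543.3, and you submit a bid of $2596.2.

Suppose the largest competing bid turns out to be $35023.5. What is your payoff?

Your bid $2596.2 is below the highest competing bid $35023.5, so you lose.
A losing bidder pays nothing and receives nothing: payoff = $0.

$0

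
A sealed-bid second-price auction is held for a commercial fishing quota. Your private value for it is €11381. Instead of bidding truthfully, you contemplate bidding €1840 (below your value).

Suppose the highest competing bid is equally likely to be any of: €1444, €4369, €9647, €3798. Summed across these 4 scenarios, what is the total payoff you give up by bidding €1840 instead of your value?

The deviation costs you only when the competing bid falls strictly between €1840 and €11381; elsewhere both bids give the same outcome.
€1444: outcomes coincide → loss €0.
€4369: truthful payoff €7012, deviation payoff €0 → loss €7012.
€9647: truthful payoff €1734, deviation payoff €0 → loss €1734.
€3798: truthful payoff €7583, deviation payoff €0 → loss €7583.
Total loss = €7012 + €1734 + €7583 = €16329.

€16329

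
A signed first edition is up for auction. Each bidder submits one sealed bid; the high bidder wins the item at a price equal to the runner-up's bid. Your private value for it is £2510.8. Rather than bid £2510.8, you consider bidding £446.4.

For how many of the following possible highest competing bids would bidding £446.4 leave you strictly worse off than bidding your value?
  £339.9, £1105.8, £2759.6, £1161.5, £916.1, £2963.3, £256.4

The deviation hurts exactly when the highest competing bid lies strictly between £446.4 and £2510.8 — underbidding then forfeits a profitable win.
£339.9: below both → same outcome either way.
£1105.8: inside the interval → strictly worse (loss £1405).
£2759.6: above both → same outcome either way.
£1161.5: inside the interval → strictly worse (loss £1349.3).
£916.1: inside the interval → strictly worse (loss £1594.7).
£2963.3: above both → same outcome either way.
£256.4: below both → same outcome either way.
Count: 3.

3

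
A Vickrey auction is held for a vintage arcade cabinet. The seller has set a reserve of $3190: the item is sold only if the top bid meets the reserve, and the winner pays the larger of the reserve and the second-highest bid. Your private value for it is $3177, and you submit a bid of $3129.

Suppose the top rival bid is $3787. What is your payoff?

$0

Your bid $3129 is below the highest competing bid $3787, so you lose. Payoff $0.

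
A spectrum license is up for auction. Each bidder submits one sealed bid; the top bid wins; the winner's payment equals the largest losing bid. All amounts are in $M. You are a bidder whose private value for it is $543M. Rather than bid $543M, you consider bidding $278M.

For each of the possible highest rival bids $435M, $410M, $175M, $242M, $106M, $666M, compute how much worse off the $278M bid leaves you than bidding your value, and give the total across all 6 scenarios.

$241M

The deviation costs you only when the competing bid falls strictly between $278M and $543M; elsewhere both bids give the same outcome.
$435M: truthful payoff $108M, deviation payoff $0M → loss $108M.
$410M: truthful payoff $133M, deviation payoff $0M → loss $133M.
$175M: outcomes coincide → loss $0M.
$242M: outcomes coincide → loss $0M.
$106M: outcomes coincide → loss $0M.
$666M: outcomes coincide → loss $0M.
Total loss = $108M + $133M = $241M.
Because the price is fixed by the runner-up's bid, deviating from your value can only change a good outcome into a bad one — never the reverse.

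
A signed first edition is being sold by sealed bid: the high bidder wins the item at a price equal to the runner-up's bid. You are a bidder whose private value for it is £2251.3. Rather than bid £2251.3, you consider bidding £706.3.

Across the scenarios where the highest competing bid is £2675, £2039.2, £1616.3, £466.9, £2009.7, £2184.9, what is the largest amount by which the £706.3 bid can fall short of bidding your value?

£2675: same outcome either way → loss £0.
£2039.2: truthful gives £212.1, deviation gives £0 → loss £212.1.
£1616.3: truthful gives £635, deviation gives £0 → loss £635.
£466.9: same outcome either way → loss £0.
£2009.7: truthful gives £241.6, deviation gives £0 → loss £241.6.
£2184.9: truthful gives £66.4, deviation gives £0 → loss £66.4.
Maximum loss: £635.

£635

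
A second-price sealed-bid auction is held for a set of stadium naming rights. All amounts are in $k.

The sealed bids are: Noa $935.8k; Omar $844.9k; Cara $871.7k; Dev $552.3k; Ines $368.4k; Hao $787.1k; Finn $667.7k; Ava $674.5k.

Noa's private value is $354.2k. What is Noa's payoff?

−$517.5k

Highest bid: Noa at $935.8k, so Noa wins.
Second-highest bid: Cara at $871.7k — that is the price the winner pays.
Noa's payoff = value − price = $354.2k − $871.7k = −$517.5k.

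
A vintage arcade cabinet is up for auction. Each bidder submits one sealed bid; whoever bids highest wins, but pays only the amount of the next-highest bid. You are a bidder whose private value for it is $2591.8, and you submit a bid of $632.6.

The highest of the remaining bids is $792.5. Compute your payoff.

$0

Your bid $632.6 is below the highest competing bid $792.5, so you lose.
A losing bidder pays nothing and receives nothing: payoff = $0.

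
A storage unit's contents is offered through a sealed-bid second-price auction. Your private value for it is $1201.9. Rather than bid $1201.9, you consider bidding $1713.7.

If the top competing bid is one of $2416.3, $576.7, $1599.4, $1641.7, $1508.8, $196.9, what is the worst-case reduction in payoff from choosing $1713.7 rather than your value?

$439.8

$2416.3: same outcome either way → loss $0.
$576.7: same outcome either way → loss $0.
$1599.4: truthful gives $0, deviation gives −$397.5 → loss $397.5.
$1641.7: truthful gives $0, deviation gives −$439.8 → loss $439.8.
$1508.8: truthful gives $0, deviation gives −$306.9 → loss $306.9.
$196.9: same outcome either way → loss $0.
Maximum loss: $439.8.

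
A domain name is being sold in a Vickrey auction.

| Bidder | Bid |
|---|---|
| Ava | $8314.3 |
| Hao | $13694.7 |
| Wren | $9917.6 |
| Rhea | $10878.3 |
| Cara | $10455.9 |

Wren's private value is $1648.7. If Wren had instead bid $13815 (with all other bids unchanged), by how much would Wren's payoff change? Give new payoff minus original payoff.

The highest bid among the other bidders is $13694.7; Wren's bid doesn't change that.
Original bid $9917.6: Wren is not highest (top rival bid is $13694.7); payoff $0.
Alternative bid $13815: Wren is highest, pays the top rival bid $13694.7; payoff $1648.7 − $13694.7 = −$12046.
Change in payoff = −$12046 − ($0) = −$12046.

−$12046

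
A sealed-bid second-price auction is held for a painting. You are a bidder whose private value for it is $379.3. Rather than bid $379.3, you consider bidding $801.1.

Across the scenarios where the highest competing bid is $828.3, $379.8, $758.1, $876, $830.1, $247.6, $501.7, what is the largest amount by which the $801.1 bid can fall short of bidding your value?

$828.3: same outcome either way → loss $0.
$379.8: truthful gives $0, deviation gives −$0.5 → loss $0.5.
$758.1: truthful gives $0, deviation gives −$378.8 → loss $378.8.
$876: same outcome either way → loss $0.
$830.1: same outcome either way → loss $0.
$247.6: same outcome either way → loss $0.
$501.7: truthful gives $0, deviation gives −$122.4 → loss $122.4.
Maximum loss: $378.8.

$378.8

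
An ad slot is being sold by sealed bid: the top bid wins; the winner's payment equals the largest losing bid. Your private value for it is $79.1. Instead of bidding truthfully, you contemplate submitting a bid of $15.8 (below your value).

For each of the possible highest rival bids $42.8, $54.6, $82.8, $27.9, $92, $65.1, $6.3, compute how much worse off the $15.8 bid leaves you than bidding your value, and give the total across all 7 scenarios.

$126

The deviation costs you only when the competing bid falls strictly between $15.8 and $79.1; elsewhere both bids give the same outcome.
$42.8: truthful payoff $36.3, deviation payoff $0 → loss $36.3.
$54.6: truthful payoff $24.5, deviation payoff $0 → loss $24.5.
$82.8: outcomes coincide → loss $0.
$27.9: truthful payoff $51.2, deviation payoff $0 → loss $51.2.
$92: outcomes coincide → loss $0.
$65.1: truthful payoff $14, deviation payoff $0 → loss $14.
$6.3: outcomes coincide → loss $0.
Total loss = $36.3 + $24.5 + $51.2 + $14 = $126.
Because the price is fixed by the runner-up's bid, deviating from your value can only change a good outcome into a bad one — never the reverse.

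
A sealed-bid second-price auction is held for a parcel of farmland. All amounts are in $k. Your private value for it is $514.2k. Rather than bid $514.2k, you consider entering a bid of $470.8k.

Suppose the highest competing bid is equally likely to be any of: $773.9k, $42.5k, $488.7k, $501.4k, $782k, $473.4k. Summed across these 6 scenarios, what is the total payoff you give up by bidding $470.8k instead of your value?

The deviation costs you only when the competing bid falls strictly between $470.8k and $514.2k; elsewhere both bids give the same outcome.
$773.9k: outcomes coincide → loss $0k.
$42.5k: outcomes coincide → loss $0k.
$488.7k: truthful payoff $25.5k, deviation payoff $0k → loss $25.5k.
$501.4k: truthful payoff $12.8k, deviation payoff $0k → loss $12.8k.
$782k: outcomes coincide → loss $0k.
$473.4k: truthful payoff $40.8k, deviation payoff $0k → loss $40.8k.
Total loss = $25.5k + $12.8k + $40.8k = $79.1k.

$79.1k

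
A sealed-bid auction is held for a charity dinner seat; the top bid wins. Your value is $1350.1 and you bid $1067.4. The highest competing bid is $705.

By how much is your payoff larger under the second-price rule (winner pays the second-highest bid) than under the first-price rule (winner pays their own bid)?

You have the highest bid, so you win under either rule.
Second-price: pay $705 → payoff $645.1.
First-price: pay your own bid $1067.4 → payoff $282.7.
Difference = $645.1 − ($282.7) = $362.4.

$362.4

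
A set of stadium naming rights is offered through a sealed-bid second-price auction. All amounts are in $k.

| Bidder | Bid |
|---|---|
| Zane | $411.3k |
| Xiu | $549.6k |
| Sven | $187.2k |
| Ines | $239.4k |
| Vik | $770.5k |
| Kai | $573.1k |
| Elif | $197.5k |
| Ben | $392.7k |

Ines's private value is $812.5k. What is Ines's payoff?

Highest bid: Vik at $770.5k, so Vik wins.
Second-highest bid: Kai at $573.1k — that is the price the winner pays.
Ines did not win, so Ines pays nothing and receives nothing: payoff $0k.

$0k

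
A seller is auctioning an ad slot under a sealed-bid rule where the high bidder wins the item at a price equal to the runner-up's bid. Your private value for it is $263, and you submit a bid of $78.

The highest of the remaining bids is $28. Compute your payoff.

Your bid $78 exceeds the highest competing bid $28, so you win.
In a second-price auction the winner pays the second-highest bid, $28.
Payoff = value − price = $263 − $28 = $235.

$235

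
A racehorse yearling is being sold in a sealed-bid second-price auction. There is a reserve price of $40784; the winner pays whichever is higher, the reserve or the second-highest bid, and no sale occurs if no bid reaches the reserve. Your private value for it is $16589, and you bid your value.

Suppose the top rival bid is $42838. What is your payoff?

$0

Your bid $16589 is below the highest competing bid $42838, so you lose. Payoff $0.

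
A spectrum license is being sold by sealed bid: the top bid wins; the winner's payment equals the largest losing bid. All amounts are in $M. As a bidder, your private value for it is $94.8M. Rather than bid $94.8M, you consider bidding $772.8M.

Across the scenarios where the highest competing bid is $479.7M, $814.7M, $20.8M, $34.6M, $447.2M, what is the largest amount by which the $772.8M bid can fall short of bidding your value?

$479.7M: truthful gives $0M, deviation gives −$384.9M → loss $384.9M.
$814.7M: same outcome either way → loss $0M.
$20.8M: same outcome either way → loss $0M.
$34.6M: same outcome either way → loss $0M.
$447.2M: truthful gives $0M, deviation gives −$352.4M → loss $352.4M.
Maximum loss: $384.9M.

$384.9M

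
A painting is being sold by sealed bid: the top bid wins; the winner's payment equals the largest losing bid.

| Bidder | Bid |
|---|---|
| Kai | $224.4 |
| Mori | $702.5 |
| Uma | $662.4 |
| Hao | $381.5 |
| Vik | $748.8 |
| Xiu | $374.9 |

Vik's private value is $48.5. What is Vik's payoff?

Highest bid: Vik at $748.8, so Vik wins.
Second-highest bid: Mori at $702.5 — that is the price the winner pays.
Vik's payoff = value − price = $48.5 − $702.5 = −$654.

−$654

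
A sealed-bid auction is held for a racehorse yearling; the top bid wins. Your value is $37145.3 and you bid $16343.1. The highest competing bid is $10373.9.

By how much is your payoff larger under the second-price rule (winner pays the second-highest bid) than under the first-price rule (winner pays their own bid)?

$5969.2

You have the highest bid, so you win under either rule.
Second-price: pay $10373.9 → payoff $26771.4.
First-price: pay your own bid $16343.1 → payoff $20802.2.
Difference = $26771.4 − ($20802.2) = $5969.2.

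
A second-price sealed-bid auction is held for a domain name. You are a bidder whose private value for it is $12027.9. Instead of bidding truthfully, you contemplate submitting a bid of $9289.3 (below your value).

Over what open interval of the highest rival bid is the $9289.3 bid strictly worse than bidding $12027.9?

($9289.3, $12027.9)

If the competing bid is below $9289.3, both bids win at the same price — no difference.
If it is above $12027.9, both bids lose — no difference.
If it lies strictly between $9289.3 and $12027.9, bidding your value wins at a price below your value (positive payoff) while bidding $9289.3 loses (payoff 0).
So the deviation strictly hurts on the open interval ($9289.3, $12027.9).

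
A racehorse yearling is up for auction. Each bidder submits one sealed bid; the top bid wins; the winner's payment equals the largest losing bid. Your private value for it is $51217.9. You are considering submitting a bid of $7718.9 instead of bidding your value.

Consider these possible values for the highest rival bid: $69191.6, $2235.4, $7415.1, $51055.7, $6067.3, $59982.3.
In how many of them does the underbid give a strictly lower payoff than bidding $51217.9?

1

The deviation hurts exactly when the highest competing bid lies strictly between $7718.9 and $51217.9 — underbidding then forfeits a profitable win.
$69191.6: above both → same outcome either way.
$2235.4: below both → same outcome either way.
$7415.1: below both → same outcome either way.
$51055.7: inside the interval → strictly worse (loss $162.2).
$6067.3: below both → same outcome either way.
$59982.3: above both → same outcome either way.
Count: 1.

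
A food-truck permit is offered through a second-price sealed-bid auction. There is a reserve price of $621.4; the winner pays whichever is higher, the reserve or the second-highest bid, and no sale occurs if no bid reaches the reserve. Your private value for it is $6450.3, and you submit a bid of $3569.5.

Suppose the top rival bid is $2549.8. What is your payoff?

Your bid $3569.5 is the highest and exceeds the reserve.
Price = max(second-highest bid, reserve) = max($2549.8, $621.4) = $2549.8.
Payoff = $6450.3 − $2549.8 = $3900.5.

$3900.5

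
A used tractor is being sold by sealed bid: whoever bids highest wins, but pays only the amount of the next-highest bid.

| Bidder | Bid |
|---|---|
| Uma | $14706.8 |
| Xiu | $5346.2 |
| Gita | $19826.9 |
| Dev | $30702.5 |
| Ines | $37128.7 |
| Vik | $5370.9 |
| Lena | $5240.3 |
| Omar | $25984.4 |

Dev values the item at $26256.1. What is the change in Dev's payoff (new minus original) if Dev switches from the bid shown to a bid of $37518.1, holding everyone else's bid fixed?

−$10872.6

The highest bid among the other bidders is $37128.7; Dev's bid doesn't change that.
Original bid $30702.5: Dev is not highest (top rival bid is $37128.7); payoff $0.
Alternative bid $37518.1: Dev is highest, pays the top rival bid $37128.7; payoff $26256.1 − $37128.7 = −$10872.6.
Change in payoff = −$10872.6 − ($0) = −$10872.6.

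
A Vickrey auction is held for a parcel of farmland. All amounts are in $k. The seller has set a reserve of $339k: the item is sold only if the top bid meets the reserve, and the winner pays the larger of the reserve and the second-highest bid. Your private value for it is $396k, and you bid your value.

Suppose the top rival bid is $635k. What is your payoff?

Your bid $396k is below the highest competing bid $635k, so you lose. Payoff $0k.

$0k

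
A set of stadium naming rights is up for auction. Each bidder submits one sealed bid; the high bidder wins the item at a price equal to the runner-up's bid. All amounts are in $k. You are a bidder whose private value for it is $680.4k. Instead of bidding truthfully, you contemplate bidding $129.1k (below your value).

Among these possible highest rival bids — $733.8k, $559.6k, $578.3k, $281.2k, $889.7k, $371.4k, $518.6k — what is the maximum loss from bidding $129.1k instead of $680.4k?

$399.2k

$733.8k: same outcome either way → loss $0k.
$559.6k: truthful gives $120.8k, deviation gives $0k → loss $120.8k.
$578.3k: truthful gives $102.1k, deviation gives $0k → loss $102.1k.
$281.2k: truthful gives $399.2k, deviation gives $0k → loss $399.2k.
$889.7k: same outcome either way → loss $0k.
$371.4k: truthful gives $309k, deviation gives $0k → loss $309k.
$518.6k: truthful gives $161.8k, deviation gives $0k → loss $161.8k.
Maximum loss: $399.2k.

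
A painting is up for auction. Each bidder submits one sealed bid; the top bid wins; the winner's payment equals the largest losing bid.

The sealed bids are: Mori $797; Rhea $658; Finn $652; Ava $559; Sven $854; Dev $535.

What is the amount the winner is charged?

$797

Highest bid: Sven at $854, so Sven wins.
Second-highest bid: Mori at $797 — that is the price the winner pays.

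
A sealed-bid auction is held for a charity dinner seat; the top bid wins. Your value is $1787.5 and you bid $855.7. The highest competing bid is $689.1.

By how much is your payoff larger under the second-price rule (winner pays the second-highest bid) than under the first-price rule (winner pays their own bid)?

You have the highest bid, so you win under either rule.
Second-price: pay $689.1 → payoff $1098.4.
First-price: pay your own bid $855.7 → payoff $931.8.
Difference = $1098.4 − ($931.8) = $166.6.

$166.6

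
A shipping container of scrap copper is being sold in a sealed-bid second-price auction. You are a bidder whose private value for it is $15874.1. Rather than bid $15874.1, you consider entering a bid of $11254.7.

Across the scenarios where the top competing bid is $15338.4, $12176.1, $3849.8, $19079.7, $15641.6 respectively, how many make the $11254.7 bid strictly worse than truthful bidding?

3

The deviation hurts exactly when the highest competing bid lies strictly between $11254.7 and $15874.1 — underbidding then forfeits a profitable win.
$15338.4: inside the interval → strictly worse (loss $535.7).
$12176.1: inside the interval → strictly worse (loss $3698).
$3849.8: below both → same outcome either way.
$19079.7: above both → same outcome either way.
$15641.6: inside the interval → strictly worse (loss $232.5).
Count: 3.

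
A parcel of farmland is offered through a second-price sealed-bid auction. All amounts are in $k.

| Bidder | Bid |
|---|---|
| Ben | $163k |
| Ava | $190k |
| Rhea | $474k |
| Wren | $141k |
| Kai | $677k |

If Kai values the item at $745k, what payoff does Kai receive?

$271k

Highest bid: Kai at $677k, so Kai wins.
Second-highest bid: Rhea at $474k — that is the price the winner pays.
Kai's payoff = value − price = $745k − $474k = $271k.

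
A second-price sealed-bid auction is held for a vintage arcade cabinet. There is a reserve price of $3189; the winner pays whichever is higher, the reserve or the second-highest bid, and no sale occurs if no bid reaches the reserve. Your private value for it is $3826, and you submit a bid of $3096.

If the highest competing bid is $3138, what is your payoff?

Your bid $3096 is below the highest competing bid $3138, so you lose. Payoff $0.

$0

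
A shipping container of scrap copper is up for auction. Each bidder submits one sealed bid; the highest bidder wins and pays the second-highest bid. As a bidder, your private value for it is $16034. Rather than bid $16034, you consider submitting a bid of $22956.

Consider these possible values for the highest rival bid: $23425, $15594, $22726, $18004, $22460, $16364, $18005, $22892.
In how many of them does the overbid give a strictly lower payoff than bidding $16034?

The deviation hurts exactly when the highest competing bid lies strictly between $16034 and $22956 — overbidding then wins at a price above your value.
$23425: above both → same outcome either way.
$15594: below both → same outcome either way.
$22726: inside the interval → strictly worse (loss $6692).
$18004: inside the interval → strictly worse (loss $1970).
$22460: inside the interval → strictly worse (loss $6426).
$16364: inside the interval → strictly worse (loss $330).
$18005: inside the interval → strictly worse (loss $1971).
$22892: inside the interval → strictly worse (loss $6858).
Count: 6.

6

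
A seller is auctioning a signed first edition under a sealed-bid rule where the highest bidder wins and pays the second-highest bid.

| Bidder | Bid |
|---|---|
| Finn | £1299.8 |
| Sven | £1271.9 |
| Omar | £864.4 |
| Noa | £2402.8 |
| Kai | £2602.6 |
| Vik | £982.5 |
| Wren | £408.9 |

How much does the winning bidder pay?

£2402.8

Highest bid: Kai at £2602.6, so Kai wins.
Second-highest bid: Noa at £2402.8 — that is the price the winner pays.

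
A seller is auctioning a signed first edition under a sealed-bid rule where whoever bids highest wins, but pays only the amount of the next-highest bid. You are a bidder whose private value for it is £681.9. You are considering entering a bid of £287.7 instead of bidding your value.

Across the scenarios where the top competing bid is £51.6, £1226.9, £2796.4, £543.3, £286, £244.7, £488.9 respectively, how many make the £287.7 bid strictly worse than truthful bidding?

2

The deviation hurts exactly when the highest competing bid lies strictly between £287.7 and £681.9 — underbidding then forfeits a profitable win.
£51.6: below both → same outcome either way.
£1226.9: above both → same outcome either way.
£2796.4: above both → same outcome either way.
£543.3: inside the interval → strictly worse (loss £138.6).
£286: below both → same outcome either way.
£244.7: below both → same outcome either way.
£488.9: inside the interval → strictly worse (loss £193).
Count: 2.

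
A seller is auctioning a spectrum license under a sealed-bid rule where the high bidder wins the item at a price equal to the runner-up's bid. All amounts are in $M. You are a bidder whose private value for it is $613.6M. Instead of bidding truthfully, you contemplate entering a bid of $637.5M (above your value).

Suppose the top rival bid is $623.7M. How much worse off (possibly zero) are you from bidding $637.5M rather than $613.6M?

$10.1M

Bidding your value $613.6M: you lose (since $613.6M < $623.7M). Payoff $0M.
Bidding $637.5M: you win and pay $623.7M. Payoff $613.6M − $623.7M = −$10.1M.
The competing bid $623.7M lies between your value and your inflated bid, so overbidding wins an item priced above your value.
Loss from deviating = $0M − (−$10.1M) = $10.1M.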